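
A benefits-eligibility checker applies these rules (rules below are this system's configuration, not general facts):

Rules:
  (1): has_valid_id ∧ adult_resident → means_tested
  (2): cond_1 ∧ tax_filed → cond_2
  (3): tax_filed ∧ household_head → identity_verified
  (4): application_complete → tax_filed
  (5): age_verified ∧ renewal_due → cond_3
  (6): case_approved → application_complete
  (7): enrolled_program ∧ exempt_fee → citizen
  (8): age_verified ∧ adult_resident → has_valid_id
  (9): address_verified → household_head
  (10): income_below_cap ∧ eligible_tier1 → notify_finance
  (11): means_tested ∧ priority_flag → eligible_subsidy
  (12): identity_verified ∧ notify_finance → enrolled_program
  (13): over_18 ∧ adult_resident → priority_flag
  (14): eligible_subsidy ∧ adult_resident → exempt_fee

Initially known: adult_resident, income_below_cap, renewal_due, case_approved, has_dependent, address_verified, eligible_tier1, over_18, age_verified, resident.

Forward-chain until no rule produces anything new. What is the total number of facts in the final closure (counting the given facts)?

23

Round 1: (5) [age_verified ∧ renewal_due → cond_3]; (6) [case_approved → application_complete]; (8) [age_verified ∧ adult_resident → has_valid_id]; (9) [address_verified → household_head]; (10) [income_below_cap ∧ eligible_tier1 → notify_finance]; (13) [over_18 ∧ adult_resident → priority_flag]. New: cond_3, application_complete, has_valid_id, household_head, notify_finance, priority_flag.
Round 2: (1) [has_valid_id ∧ adult_resident → means_tested]; (4) [application_complete → tax_filed]. New: means_tested, tax_filed.
Round 3: (3) [tax_filed ∧ household_head → identity_verified]; (11) [means_tested ∧ priority_flag → eligible_subsidy]. New: identity_verified, eligible_subsidy.
Round 4: (12) [identity_verified ∧ notify_finance → enrolled_program]; (14) [eligible_subsidy ∧ adult_resident → exempt_fee]. New: enrolled_program, exempt_fee.
Round 5: (7) [enrolled_program ∧ exempt_fee → citizen]. New: citizen.
Closure: {address_verified, adult_resident, age_verified, application_complete, case_approved, citizen, cond_3, eligible_subsidy, eligible_tier1, enrolled_program, exempt_fee, has_dependent, has_valid_id, household_head, identity_verified, income_below_cap, means_tested, notify_finance, over_18, priority_flag, renewal_due, resident, tax_filed} — 23 facts.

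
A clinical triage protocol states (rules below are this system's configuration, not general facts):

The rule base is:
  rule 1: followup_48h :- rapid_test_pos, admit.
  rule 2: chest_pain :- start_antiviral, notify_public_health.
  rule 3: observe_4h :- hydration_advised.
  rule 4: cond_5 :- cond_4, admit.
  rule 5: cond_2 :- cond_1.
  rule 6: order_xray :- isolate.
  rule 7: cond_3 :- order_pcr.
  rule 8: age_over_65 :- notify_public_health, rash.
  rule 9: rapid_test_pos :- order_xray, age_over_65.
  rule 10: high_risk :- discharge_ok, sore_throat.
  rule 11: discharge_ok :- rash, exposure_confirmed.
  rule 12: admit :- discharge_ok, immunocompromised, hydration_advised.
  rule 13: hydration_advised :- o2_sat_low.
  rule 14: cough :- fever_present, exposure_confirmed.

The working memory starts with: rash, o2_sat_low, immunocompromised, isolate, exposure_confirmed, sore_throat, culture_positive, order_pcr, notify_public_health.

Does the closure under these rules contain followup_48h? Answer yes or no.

yes

Round 1 fires rule 6, rule 7, rule 8, rule 11, rule 13, giving order_xray, cond_3, age_over_65, discharge_ok, hydration_advised.
Round 2 fires rule 3, rule 9, rule 10, rule 12, giving observe_4h, rapid_test_pos, high_risk, admit.
Round 3 fires rule 1, giving followup_48h.
followup_48h appears in round 3, so it is derivable.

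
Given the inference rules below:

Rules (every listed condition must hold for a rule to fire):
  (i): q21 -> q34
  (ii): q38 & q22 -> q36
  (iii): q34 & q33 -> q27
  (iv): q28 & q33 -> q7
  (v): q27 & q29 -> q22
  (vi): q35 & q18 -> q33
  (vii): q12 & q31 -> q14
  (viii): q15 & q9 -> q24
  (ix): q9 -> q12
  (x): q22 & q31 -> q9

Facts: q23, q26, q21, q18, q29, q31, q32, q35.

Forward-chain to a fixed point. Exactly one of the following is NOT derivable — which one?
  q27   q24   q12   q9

Round 1: (i) [q21 -> q34]; (vi) [q35 & q18 -> q33]. Adds q34, q33.
Round 2: (iii) [q34 & q33 -> q27]. Adds q27.
Round 3: (v) [q27 & q29 -> q22]. Adds q22.
Round 4: (x) [q22 & q31 -> q9]. Adds q9.
Round 5: (ix) [q9 -> q12]. Adds q12.
Round 6: (vii) [q12 & q31 -> q14]. Adds q14.
Derived: q9 (round 4), q12 (round 5), q27 (round 2). q24 never appears in any round.

q24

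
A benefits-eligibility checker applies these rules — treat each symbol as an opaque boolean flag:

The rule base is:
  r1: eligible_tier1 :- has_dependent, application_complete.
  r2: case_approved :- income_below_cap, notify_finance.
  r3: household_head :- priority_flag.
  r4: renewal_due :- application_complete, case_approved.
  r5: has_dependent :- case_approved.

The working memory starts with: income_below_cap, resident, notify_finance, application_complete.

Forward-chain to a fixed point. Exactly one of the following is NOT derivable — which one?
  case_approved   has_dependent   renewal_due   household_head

Round 1: r2 [case_approved :- income_below_cap, notify_finance.]. Adds case_approved.
Round 2: r4 [renewal_due :- application_complete, case_approved.]; r5 [has_dependent :- case_approved.]. Adds renewal_due, has_dependent.
Round 3: r1 [eligible_tier1 :- has_dependent, application_complete.]. Adds eligible_tier1.
Derived: case_approved (round 1), has_dependent (round 2), renewal_due (round 2). household_head never appears in any round.

household_head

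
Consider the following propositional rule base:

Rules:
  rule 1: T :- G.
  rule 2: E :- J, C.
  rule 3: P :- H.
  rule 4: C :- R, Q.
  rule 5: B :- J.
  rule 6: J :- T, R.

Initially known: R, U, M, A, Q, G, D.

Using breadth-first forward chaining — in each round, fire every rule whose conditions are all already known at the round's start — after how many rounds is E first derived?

[1] rule 1 [T :- G.]; rule 4 [C :- R, Q.]. ⇒ new: T, C.
[2] rule 6 [J :- T, R.]. ⇒ new: J.
[3] rule 2 [E :- J, C.]; rule 5 [B :- J.]. ⇒ new: E, B.
E first appears in round 3.

3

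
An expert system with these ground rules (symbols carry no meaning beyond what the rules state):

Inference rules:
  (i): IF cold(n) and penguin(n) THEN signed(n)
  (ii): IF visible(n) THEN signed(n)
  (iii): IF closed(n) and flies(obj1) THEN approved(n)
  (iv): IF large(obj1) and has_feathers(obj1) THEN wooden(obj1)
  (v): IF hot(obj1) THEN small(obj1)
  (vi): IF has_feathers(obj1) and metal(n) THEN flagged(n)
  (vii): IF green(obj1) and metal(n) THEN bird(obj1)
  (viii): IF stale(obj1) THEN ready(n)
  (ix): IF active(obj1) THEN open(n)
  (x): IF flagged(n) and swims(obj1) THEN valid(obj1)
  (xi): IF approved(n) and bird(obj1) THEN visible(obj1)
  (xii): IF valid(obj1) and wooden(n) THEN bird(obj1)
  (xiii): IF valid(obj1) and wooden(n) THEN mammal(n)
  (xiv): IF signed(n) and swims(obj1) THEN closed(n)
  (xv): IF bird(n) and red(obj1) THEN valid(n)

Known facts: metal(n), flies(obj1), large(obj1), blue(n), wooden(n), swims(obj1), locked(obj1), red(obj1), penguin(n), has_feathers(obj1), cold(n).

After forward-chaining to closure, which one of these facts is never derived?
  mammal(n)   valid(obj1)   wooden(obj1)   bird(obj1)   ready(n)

ready(n)

Round 1: (i) [IF cold(n) and penguin(n) THEN signed(n)]; (iv) [IF large(obj1) and has_feathers(obj1) THEN wooden(obj1)]; (vi) [IF has_feathers(obj1) and metal(n) THEN flagged(n)]. Adds signed(n), wooden(obj1), flagged(n).
Round 2: (x) [IF flagged(n) and swims(obj1) THEN valid(obj1)]; (xiv) [IF signed(n) and swims(obj1) THEN closed(n)]. Adds valid(obj1), closed(n).
Round 3: (iii) [IF closed(n) and flies(obj1) THEN approved(n)]; (xii) [IF valid(obj1) and wooden(n) THEN bird(obj1)]; (xiii) [IF valid(obj1) and wooden(n) THEN mammal(n)]. Adds approved(n), bird(obj1), mammal(n).
Round 4: (xi) [IF approved(n) and bird(obj1) THEN visible(obj1)]. Adds visible(obj1).
Derived: valid(obj1) (round 2), mammal(n) (round 3), wooden(obj1) (round 1), bird(obj1) (round 3). ready(n) never appears in any round.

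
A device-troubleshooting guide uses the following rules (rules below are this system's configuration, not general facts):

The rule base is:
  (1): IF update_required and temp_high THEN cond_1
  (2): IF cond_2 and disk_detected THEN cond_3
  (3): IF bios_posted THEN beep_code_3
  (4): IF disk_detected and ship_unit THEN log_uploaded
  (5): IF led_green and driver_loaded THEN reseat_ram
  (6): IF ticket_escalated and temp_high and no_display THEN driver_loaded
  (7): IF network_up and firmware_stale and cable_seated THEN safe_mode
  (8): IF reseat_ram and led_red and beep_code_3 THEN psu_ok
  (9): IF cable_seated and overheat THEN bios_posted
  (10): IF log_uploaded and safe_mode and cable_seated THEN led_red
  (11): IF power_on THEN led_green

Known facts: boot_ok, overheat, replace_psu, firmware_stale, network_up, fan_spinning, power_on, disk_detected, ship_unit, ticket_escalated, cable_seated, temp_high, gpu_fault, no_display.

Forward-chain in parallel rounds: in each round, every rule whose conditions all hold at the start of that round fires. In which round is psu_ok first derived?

3

Round 1 fires (4), (6), (7), (9), (11), giving log_uploaded, driver_loaded, safe_mode, bios_posted, led_green.
Round 2 fires (3), (5), (10), giving beep_code_3, reseat_ram, led_red.
Round 3 fires (8), giving psu_ok.
psu_ok first appears in round 3.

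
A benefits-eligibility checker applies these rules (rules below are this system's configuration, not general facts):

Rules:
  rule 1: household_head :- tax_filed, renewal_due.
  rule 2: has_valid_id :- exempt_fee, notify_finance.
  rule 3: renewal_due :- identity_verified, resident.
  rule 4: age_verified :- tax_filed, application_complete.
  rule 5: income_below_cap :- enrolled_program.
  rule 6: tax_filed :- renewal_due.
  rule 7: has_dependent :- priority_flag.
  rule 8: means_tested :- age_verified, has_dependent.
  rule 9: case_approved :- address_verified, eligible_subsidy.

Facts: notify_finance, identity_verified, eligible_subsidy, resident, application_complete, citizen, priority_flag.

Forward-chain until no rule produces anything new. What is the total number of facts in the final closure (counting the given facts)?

Round 1 — rule 3, rule 7, derive renewal_due, has_dependent.
Round 2 — rule 6, derive tax_filed.
Round 3 — rule 1, rule 4, derive household_head, age_verified.
Round 4 — rule 8, derive means_tested.
Closure: {age_verified, application_complete, citizen, eligible_subsidy, has_dependent, household_head, identity_verified, means_tested, notify_finance, priority_flag, renewal_due, resident, tax_filed} — 13 facts.

13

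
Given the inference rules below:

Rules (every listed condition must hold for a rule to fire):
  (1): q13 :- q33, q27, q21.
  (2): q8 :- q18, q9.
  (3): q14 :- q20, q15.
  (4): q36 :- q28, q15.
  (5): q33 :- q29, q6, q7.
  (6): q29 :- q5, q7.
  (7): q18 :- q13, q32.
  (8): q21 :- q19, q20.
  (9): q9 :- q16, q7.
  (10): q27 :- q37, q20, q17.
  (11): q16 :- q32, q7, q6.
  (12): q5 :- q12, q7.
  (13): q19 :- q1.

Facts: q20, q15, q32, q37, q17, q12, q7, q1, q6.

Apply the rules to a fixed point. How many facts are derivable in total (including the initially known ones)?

21

Round 1: (3) [q14 :- q20, q15.]; (10) [q27 :- q37, q20, q17.]; (11) [q16 :- q32, q7, q6.]; (12) [q5 :- q12, q7.]; (13) [q19 :- q1.]. Adds q14, q27, q16, q5, q19.
Round 2: (6) [q29 :- q5, q7.]; (8) [q21 :- q19, q20.]; (9) [q9 :- q16, q7.]. Adds q29, q21, q9.
Round 3: (5) [q33 :- q29, q6, q7.]. Adds q33.
Round 4: (1) [q13 :- q33, q27, q21.]. Adds q13.
Round 5: (7) [q18 :- q13, q32.]. Adds q18.
Round 6: (2) [q8 :- q18, q9.]. Adds q8.
Closure: {q1, q12, q13, q14, q15, q16, q17, q18, q19, q20, q21, q27, q29, q32, q33, q37, q5, q6, q7, q8, q9} — 21 facts.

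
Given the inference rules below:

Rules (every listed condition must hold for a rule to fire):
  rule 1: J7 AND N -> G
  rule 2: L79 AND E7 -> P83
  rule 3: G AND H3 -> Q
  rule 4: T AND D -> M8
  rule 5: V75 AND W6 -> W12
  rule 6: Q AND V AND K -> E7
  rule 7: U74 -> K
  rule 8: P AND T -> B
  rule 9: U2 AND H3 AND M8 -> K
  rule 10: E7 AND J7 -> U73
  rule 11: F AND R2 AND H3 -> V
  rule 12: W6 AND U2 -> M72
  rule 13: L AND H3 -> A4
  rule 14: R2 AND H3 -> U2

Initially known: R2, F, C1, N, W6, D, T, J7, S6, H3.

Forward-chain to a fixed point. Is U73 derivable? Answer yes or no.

[1] rule 1 [J7 AND N -> G]; rule 4 [T AND D -> M8]; rule 11 [F AND R2 AND H3 -> V]; rule 14 [R2 AND H3 -> U2]. ⇒ new: G, M8, V, U2.
[2] rule 3 [G AND H3 -> Q]; rule 9 [U2 AND H3 AND M8 -> K]; rule 12 [W6 AND U2 -> M72]. ⇒ new: Q, K, M72.
[3] rule 6 [Q AND V AND K -> E7]. ⇒ new: E7.
[4] rule 10 [E7 AND J7 -> U73]. ⇒ new: U73.
U73 appears in round 4, so it is derivable.

yes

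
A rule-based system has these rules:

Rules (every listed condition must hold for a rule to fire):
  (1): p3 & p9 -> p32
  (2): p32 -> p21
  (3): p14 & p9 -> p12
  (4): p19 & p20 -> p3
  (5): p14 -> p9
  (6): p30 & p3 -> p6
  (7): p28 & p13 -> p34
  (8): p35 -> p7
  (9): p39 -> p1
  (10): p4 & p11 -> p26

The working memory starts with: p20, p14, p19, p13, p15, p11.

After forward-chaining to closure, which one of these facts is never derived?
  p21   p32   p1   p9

Round 1: (4) [p19 & p20 -> p3]; (5) [p14 -> p9]. Adds p3, p9.
Round 2: (1) [p3 & p9 -> p32]; (3) [p14 & p9 -> p12]. Adds p32, p12.
Round 3: (2) [p32 -> p21]. Adds p21.
Derived: p9 (round 1), p32 (round 2), p21 (round 3). p1 never appears in any round.

p1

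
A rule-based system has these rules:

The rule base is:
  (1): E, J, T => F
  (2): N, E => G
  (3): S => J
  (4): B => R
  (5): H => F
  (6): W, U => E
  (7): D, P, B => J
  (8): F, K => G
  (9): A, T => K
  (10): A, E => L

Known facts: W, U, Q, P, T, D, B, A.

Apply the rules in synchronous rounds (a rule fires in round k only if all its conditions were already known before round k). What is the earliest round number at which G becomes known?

Round 1: (4) [B => R]; (6) [W, U => E]; (7) [D, P, B => J]; (9) [A, T => K]. Adds R, E, J, K.
Round 2: (1) [E, J, T => F]; (10) [A, E => L]. Adds F, L.
Round 3: (8) [F, K => G]. Adds G.
G first appears in round 3.

3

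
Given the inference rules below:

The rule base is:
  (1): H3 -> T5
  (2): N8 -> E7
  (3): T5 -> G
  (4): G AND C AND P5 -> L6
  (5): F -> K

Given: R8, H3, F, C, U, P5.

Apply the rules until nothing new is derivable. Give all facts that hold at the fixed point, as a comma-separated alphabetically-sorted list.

[1] (1) [H3 -> T5]; (5) [F -> K]. ⇒ new: T5, K.
[2] (3) [T5 -> G]. ⇒ new: G.
[3] (4) [G AND C AND P5 -> L6]. ⇒ new: L6.

C, F, G, H3, K, L6, P5, R8, T5, U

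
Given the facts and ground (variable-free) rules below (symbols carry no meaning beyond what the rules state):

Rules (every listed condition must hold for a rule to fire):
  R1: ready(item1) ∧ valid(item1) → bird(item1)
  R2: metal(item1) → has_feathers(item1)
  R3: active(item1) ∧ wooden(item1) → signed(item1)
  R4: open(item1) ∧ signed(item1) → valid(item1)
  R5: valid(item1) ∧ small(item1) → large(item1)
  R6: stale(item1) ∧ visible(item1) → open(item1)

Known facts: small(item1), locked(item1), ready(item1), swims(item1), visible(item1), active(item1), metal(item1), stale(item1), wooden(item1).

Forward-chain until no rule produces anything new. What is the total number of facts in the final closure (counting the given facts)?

15

Round 1 — R2, R3, R6, derive has_feathers(item1), signed(item1), open(item1).
Round 2 — R4, derive valid(item1).
Round 3 — R1, R5, derive bird(item1), large(item1).
Closure: {active(item1), bird(item1), has_feathers(item1), large(item1), locked(item1), metal(item1), open(item1), ready(item1), signed(item1), small(item1), stale(item1), swims(item1), valid(item1), visible(item1), wooden(item1)} — 15 facts.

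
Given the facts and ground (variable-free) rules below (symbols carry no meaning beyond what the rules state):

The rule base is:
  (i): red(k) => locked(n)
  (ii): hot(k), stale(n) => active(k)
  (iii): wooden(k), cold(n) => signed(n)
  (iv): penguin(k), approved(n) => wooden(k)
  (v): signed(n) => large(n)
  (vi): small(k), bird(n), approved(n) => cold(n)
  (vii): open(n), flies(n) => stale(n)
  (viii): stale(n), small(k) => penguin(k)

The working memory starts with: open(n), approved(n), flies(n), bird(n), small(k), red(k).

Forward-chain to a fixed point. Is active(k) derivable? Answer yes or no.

no

Round 1: (i) [red(k) => locked(n)]; (vi) [small(k), bird(n), approved(n) => cold(n)]; (vii) [open(n), flies(n) => stale(n)]. New: locked(n), cold(n), stale(n).
Round 2: (viii) [stale(n), small(k) => penguin(k)]. New: penguin(k).
Round 3: (iv) [penguin(k), approved(n) => wooden(k)]. New: wooden(k).
Round 4: (iii) [wooden(k), cold(n) => signed(n)]. New: signed(n).
Round 5: (v) [signed(n) => large(n)]. New: large(n).
Fixed point reached. active(k) is concluded only by (ii); (ii) needs hot(k) (never derived).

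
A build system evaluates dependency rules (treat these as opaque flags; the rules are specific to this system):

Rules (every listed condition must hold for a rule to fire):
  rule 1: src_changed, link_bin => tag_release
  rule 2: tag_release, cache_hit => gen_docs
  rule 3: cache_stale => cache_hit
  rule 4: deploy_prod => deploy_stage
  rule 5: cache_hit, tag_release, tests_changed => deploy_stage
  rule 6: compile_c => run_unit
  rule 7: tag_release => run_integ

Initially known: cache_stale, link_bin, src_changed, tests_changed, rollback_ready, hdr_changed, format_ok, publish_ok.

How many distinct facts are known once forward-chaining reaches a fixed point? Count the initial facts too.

Round 1 fires rule 1, rule 3, giving tag_release, cache_hit.
Round 2 fires rule 2, rule 5, rule 7, giving gen_docs, deploy_stage, run_integ.
Closure: {cache_hit, cache_stale, deploy_stage, format_ok, gen_docs, hdr_changed, link_bin, publish_ok, rollback_ready, run_integ, src_changed, tag_release, tests_changed} — 13 facts.

13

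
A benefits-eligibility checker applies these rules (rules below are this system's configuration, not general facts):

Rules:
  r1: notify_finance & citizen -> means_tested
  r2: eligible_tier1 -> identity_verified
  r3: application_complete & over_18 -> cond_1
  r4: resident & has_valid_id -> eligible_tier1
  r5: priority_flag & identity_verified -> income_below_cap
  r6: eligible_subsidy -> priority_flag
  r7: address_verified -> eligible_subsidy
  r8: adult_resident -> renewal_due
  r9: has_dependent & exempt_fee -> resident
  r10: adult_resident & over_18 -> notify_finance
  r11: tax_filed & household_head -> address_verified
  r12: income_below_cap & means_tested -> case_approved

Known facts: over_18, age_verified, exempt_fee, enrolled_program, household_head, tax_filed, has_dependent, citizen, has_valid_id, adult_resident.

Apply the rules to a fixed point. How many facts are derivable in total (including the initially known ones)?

21

Round 1 — r8, r9, r10, r11, derive renewal_due, resident, notify_finance, address_verified.
Round 2 — r1, r4, r7, derive means_tested, eligible_tier1, eligible_subsidy.
Round 3 — r2, r6, derive identity_verified, priority_flag.
Round 4 — r5, derive income_below_cap.
Round 5 — r12, derive case_approved.
Closure: {address_verified, adult_resident, age_verified, case_approved, citizen, eligible_subsidy, eligible_tier1, enrolled_program, exempt_fee, has_dependent, has_valid_id, household_head, identity_verified, income_below_cap, means_tested, notify_finance, over_18, priority_flag, renewal_due, resident, tax_filed} — 21 facts.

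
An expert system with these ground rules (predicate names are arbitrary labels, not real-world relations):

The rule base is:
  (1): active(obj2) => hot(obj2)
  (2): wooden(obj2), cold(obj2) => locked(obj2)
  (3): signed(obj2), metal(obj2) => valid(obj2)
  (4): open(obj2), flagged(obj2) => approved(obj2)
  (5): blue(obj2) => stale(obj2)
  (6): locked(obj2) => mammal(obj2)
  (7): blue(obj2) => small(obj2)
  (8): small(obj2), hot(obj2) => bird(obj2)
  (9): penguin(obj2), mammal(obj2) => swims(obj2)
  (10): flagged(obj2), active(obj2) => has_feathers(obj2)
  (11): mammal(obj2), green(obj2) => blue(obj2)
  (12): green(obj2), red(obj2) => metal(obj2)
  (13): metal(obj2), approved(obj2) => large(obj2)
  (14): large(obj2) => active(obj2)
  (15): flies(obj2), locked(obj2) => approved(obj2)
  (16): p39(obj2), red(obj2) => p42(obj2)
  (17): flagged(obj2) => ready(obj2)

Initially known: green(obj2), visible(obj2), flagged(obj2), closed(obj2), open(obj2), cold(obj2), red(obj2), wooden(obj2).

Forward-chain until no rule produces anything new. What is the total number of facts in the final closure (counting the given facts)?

Round 1: (2) [wooden(obj2), cold(obj2) => locked(obj2)]; (4) [open(obj2), flagged(obj2) => approved(obj2)]; (12) [green(obj2), red(obj2) => metal(obj2)]; (17) [flagged(obj2) => ready(obj2)]. Adds locked(obj2), approved(obj2), metal(obj2), ready(obj2).
Round 2: (6) [locked(obj2) => mammal(obj2)]; (13) [metal(obj2), approved(obj2) => large(obj2)]. Adds mammal(obj2), large(obj2).
Round 3: (11) [mammal(obj2), green(obj2) => blue(obj2)]; (14) [large(obj2) => active(obj2)]. Adds blue(obj2), active(obj2).
Round 4: (1) [active(obj2) => hot(obj2)]; (5) [blue(obj2) => stale(obj2)]; (7) [blue(obj2) => small(obj2)]; (10) [flagged(obj2), active(obj2) => has_feathers(obj2)]. Adds hot(obj2), stale(obj2), small(obj2), has_feathers(obj2).
Round 5: (8) [small(obj2), hot(obj2) => bird(obj2)]. Adds bird(obj2).
Closure: {active(obj2), approved(obj2), bird(obj2), blue(obj2), closed(obj2), cold(obj2), flagged(obj2), green(obj2), has_feathers(obj2), hot(obj2), large(obj2), locked(obj2), mammal(obj2), metal(obj2), open(obj2), ready(obj2), red(obj2), small(obj2), stale(obj2), visible(obj2), wooden(obj2)} — 21 facts.

21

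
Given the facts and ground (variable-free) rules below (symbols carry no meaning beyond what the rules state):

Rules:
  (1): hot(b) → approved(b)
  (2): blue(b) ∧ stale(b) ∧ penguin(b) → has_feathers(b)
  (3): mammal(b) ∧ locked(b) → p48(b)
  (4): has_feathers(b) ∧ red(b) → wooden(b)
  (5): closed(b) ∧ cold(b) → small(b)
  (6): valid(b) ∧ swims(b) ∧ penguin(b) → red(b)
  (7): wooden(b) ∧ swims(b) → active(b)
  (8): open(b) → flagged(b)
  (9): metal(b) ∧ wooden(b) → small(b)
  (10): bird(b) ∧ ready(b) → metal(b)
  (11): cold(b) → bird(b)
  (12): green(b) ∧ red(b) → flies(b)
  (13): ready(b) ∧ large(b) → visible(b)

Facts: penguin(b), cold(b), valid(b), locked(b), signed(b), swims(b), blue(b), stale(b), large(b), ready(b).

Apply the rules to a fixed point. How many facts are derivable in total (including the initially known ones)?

18

Round 1: (2) [blue(b) ∧ stale(b) ∧ penguin(b) → has_feathers(b)]; (6) [valid(b) ∧ swims(b) ∧ penguin(b) → red(b)]; (11) [cold(b) → bird(b)]; (13) [ready(b) ∧ large(b) → visible(b)]. Adds has_feathers(b), red(b), bird(b), visible(b).
Round 2: (4) [has_feathers(b) ∧ red(b) → wooden(b)]; (10) [bird(b) ∧ ready(b) → metal(b)]. Adds wooden(b), metal(b).
Round 3: (7) [wooden(b) ∧ swims(b) → active(b)]; (9) [metal(b) ∧ wooden(b) → small(b)]. Adds active(b), small(b).
Closure: {active(b), bird(b), blue(b), cold(b), has_feathers(b), large(b), locked(b), metal(b), penguin(b), ready(b), red(b), signed(b), small(b), stale(b), swims(b), valid(b), visible(b), wooden(b)} — 18 facts.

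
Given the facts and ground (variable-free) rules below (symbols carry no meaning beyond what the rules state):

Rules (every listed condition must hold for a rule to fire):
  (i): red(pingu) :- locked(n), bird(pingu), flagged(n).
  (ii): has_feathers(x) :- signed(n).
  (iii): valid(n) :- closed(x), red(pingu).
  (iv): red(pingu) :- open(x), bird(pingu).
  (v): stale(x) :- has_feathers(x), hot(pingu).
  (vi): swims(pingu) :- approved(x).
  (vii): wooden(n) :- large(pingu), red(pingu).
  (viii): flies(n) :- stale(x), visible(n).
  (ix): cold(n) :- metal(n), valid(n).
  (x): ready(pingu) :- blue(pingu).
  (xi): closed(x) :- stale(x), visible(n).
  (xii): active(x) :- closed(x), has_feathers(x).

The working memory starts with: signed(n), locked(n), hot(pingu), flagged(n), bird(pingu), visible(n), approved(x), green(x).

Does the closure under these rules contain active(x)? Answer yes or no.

yes

Round 1: (i) [red(pingu) :- locked(n), bird(pingu), flagged(n).]; (ii) [has_feathers(x) :- signed(n).]; (vi) [swims(pingu) :- approved(x).]. New: red(pingu), has_feathers(x), swims(pingu).
Round 2: (v) [stale(x) :- has_feathers(x), hot(pingu).]. New: stale(x).
Round 3: (viii) [flies(n) :- stale(x), visible(n).]; (xi) [closed(x) :- stale(x), visible(n).]. New: flies(n), closed(x).
Round 4: (iii) [valid(n) :- closed(x), red(pingu).]; (xii) [active(x) :- closed(x), has_feathers(x).]. New: valid(n), active(x).
active(x) appears in round 4, so it is derivable.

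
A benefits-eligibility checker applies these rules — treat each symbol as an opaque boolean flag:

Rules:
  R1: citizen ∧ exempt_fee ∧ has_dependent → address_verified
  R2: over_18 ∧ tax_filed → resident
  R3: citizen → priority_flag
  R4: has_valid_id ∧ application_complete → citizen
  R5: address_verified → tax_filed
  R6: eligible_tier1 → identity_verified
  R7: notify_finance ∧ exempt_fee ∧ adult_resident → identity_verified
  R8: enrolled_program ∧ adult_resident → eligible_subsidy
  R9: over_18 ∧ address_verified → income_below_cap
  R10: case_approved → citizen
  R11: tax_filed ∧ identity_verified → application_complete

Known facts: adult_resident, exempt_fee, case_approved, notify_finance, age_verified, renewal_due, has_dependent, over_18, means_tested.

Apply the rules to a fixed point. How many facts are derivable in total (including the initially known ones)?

17

Round 1 fires R7, R10, giving identity_verified, citizen.
Round 2 fires R1, R3, giving address_verified, priority_flag.
Round 3 fires R5, R9, giving tax_filed, income_below_cap.
Round 4 fires R2, R11, giving resident, application_complete.
Closure: {address_verified, adult_resident, age_verified, application_complete, case_approved, citizen, exempt_fee, has_dependent, identity_verified, income_below_cap, means_tested, notify_finance, over_18, priority_flag, renewal_due, resident, tax_filed} — 17 facts.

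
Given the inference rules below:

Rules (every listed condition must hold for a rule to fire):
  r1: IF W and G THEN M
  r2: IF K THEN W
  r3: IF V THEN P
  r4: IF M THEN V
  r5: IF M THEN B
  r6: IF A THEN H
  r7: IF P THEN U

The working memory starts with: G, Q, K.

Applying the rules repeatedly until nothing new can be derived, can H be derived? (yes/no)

no

[1] r2 [IF K THEN W]. ⇒ new: W.
[2] r1 [IF W and G THEN M]. ⇒ new: M.
[3] r4 [IF M THEN V]; r5 [IF M THEN B]. ⇒ new: V, B.
[4] r3 [IF V THEN P]. ⇒ new: P.
[5] r7 [IF P THEN U]. ⇒ new: U.
Fixed point reached. H is concluded only by r6; r6 needs A (never derived).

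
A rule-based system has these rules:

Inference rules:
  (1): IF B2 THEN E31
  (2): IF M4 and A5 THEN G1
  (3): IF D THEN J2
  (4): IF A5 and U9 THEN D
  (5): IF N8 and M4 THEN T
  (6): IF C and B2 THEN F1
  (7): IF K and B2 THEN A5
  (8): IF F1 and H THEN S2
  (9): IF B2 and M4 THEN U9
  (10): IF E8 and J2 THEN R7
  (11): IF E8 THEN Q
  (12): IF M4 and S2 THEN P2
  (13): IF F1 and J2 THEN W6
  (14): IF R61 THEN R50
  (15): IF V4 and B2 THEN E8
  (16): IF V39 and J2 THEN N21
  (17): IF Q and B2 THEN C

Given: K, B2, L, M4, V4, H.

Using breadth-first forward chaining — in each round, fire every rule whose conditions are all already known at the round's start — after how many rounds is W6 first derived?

5

Round 1: (1) [IF B2 THEN E31]; (7) [IF K and B2 THEN A5]; (9) [IF B2 and M4 THEN U9]; (15) [IF V4 and B2 THEN E8]. Adds E31, A5, U9, E8.
Round 2: (2) [IF M4 and A5 THEN G1]; (4) [IF A5 and U9 THEN D]; (11) [IF E8 THEN Q]. Adds G1, D, Q.
Round 3: (3) [IF D THEN J2]; (17) [IF Q and B2 THEN C]. Adds J2, C.
Round 4: (6) [IF C and B2 THEN F1]; (10) [IF E8 and J2 THEN R7]. Adds F1, R7.
Round 5: (8) [IF F1 and H THEN S2]; (13) [IF F1 and J2 THEN W6]. Adds S2, W6.
W6 first appears in round 5.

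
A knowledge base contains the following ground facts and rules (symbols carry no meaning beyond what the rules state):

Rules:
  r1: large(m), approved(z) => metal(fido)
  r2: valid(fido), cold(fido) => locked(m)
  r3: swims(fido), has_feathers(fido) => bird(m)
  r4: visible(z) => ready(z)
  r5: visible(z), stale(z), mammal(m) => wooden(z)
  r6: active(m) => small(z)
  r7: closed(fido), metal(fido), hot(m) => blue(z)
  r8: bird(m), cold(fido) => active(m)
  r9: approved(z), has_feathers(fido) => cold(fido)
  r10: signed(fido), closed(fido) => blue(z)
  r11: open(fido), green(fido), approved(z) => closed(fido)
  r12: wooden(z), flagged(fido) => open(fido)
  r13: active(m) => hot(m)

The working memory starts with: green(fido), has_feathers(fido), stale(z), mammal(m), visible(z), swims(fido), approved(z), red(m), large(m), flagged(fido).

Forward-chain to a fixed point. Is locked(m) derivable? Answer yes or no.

no

Round 1: r1 [large(m), approved(z) => metal(fido)]; r3 [swims(fido), has_feathers(fido) => bird(m)]; r4 [visible(z) => ready(z)]; r5 [visible(z), stale(z), mammal(m) => wooden(z)]; r9 [approved(z), has_feathers(fido) => cold(fido)]. Adds metal(fido), bird(m), ready(z), wooden(z), cold(fido).
Round 2: r8 [bird(m), cold(fido) => active(m)]; r12 [wooden(z), flagged(fido) => open(fido)]. Adds active(m), open(fido).
Round 3: r6 [active(m) => small(z)]; r11 [open(fido), green(fido), approved(z) => closed(fido)]; r13 [active(m) => hot(m)]. Adds small(z), closed(fido), hot(m).
Round 4: r7 [closed(fido), metal(fido), hot(m) => blue(z)]. Adds blue(z).
Fixed point reached. locked(m) is concluded only by r2; r2 needs valid(fido) (never derived).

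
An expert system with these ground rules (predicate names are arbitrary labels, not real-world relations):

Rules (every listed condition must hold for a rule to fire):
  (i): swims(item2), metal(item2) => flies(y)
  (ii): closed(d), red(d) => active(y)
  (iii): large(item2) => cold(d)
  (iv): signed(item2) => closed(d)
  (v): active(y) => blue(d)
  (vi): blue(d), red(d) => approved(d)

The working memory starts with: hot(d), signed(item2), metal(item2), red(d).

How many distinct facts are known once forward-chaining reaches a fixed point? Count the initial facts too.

8

Round 1 fires (iv), giving closed(d).
Round 2 fires (ii), giving active(y).
Round 3 fires (v), giving blue(d).
Round 4 fires (vi), giving approved(d).
Closure: {active(y), approved(d), blue(d), closed(d), hot(d), metal(item2), red(d), signed(item2)} — 8 facts.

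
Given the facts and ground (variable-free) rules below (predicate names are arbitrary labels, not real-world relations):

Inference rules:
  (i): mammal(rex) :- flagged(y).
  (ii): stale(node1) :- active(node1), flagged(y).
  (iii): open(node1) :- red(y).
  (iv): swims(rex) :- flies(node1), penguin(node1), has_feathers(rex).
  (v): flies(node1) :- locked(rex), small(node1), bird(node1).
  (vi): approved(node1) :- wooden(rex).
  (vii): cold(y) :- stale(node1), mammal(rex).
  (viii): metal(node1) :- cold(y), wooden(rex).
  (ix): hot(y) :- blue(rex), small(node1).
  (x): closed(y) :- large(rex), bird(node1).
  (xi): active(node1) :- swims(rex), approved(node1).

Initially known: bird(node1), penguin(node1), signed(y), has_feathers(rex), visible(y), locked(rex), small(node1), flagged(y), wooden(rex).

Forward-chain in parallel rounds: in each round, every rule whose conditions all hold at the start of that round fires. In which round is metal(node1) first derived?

6

Round 1 — (i), (v), (vi), derive mammal(rex), flies(node1), approved(node1).
Round 2 — (iv), derive swims(rex).
Round 3 — (xi), derive active(node1).
Round 4 — (ii), derive stale(node1).
Round 5 — (vii), derive cold(y).
Round 6 — (viii), derive metal(node1).
metal(node1) first appears in round 6.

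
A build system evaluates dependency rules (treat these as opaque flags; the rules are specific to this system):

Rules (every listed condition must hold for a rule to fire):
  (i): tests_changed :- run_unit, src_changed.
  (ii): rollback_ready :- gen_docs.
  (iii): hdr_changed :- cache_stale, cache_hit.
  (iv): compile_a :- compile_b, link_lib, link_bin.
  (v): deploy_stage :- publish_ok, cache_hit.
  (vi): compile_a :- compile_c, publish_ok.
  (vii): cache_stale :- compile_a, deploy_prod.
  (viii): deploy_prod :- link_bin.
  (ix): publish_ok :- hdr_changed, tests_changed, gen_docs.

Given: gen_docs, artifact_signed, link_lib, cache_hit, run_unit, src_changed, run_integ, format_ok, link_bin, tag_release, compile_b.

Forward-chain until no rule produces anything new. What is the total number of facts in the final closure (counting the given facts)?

Round 1 — (i), (ii), (iv), (viii), derive tests_changed, rollback_ready, compile_a, deploy_prod.
Round 2 — (vii), derive cache_stale.
Round 3 — (iii), derive hdr_changed.
Round 4 — (ix), derive publish_ok.
Round 5 — (v), derive deploy_stage.
Closure: {artifact_signed, cache_hit, cache_stale, compile_a, compile_b, deploy_prod, deploy_stage, format_ok, gen_docs, hdr_changed, link_bin, link_lib, publish_ok, rollback_ready, run_integ, run_unit, src_changed, tag_release, tests_changed} — 19 facts.

19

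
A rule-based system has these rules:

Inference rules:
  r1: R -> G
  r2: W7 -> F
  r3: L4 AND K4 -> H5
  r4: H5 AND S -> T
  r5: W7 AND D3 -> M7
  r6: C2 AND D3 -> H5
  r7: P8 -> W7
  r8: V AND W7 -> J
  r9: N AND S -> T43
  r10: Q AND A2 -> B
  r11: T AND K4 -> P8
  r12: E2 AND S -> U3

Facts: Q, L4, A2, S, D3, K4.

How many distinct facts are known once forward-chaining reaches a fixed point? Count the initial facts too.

13

Round 1: r3 [L4 AND K4 -> H5]; r10 [Q AND A2 -> B]. Adds H5, B.
Round 2: r4 [H5 AND S -> T]. Adds T.
Round 3: r11 [T AND K4 -> P8]. Adds P8.
Round 4: r7 [P8 -> W7]. Adds W7.
Round 5: r2 [W7 -> F]; r5 [W7 AND D3 -> M7]. Adds F, M7.
Closure: {A2, B, D3, F, H5, K4, L4, M7, P8, Q, S, T, W7} — 13 facts.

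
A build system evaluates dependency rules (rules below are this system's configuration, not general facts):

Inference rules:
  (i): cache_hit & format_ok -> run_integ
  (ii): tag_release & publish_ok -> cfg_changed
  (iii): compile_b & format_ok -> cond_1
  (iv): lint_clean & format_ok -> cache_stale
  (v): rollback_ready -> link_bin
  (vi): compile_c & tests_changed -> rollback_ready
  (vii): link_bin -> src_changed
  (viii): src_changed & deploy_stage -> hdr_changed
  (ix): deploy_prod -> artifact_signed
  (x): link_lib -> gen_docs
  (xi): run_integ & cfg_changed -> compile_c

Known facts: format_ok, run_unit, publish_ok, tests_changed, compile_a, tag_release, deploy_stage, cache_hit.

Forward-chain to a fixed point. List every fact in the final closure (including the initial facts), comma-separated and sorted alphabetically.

cache_hit, cfg_changed, compile_a, compile_c, deploy_stage, format_ok, hdr_changed, link_bin, publish_ok, rollback_ready, run_integ, run_unit, src_changed, tag_release, tests_changed

Round 1: (i) [cache_hit & format_ok -> run_integ]; (ii) [tag_release & publish_ok -> cfg_changed]. New: run_integ, cfg_changed.
Round 2: (xi) [run_integ & cfg_changed -> compile_c]. New: compile_c.
Round 3: (vi) [compile_c & tests_changed -> rollback_ready]. New: rollback_ready.
Round 4: (v) [rollback_ready -> link_bin]. New: link_bin.
Round 5: (vii) [link_bin -> src_changed]. New: src_changed.
Round 6: (viii) [src_changed & deploy_stage -> hdr_changed]. New: hdr_changed.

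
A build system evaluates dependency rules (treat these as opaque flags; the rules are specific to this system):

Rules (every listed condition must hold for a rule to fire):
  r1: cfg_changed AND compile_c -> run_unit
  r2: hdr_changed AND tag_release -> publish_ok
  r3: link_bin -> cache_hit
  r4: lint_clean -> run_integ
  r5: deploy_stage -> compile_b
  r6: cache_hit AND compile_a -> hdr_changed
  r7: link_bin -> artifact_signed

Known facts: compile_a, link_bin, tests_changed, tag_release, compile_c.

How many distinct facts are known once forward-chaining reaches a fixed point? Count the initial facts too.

9

[1] r3 [link_bin -> cache_hit]; r7 [link_bin -> artifact_signed]. ⇒ new: cache_hit, artifact_signed.
[2] r6 [cache_hit AND compile_a -> hdr_changed]. ⇒ new: hdr_changed.
[3] r2 [hdr_changed AND tag_release -> publish_ok]. ⇒ new: publish_ok.
Closure: {artifact_signed, cache_hit, compile_a, compile_c, hdr_changed, link_bin, publish_ok, tag_release, tests_changed} — 9 facts.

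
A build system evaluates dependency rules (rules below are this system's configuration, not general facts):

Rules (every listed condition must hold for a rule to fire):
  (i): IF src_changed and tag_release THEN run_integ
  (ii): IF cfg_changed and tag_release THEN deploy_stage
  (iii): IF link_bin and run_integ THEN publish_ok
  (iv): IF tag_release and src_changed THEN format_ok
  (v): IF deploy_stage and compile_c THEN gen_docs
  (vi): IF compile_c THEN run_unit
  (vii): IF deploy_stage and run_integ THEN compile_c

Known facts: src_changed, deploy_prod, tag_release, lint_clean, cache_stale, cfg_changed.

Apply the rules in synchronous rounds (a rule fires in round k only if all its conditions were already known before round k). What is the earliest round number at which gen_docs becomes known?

3

Round 1: (i) [IF src_changed and tag_release THEN run_integ]; (ii) [IF cfg_changed and tag_release THEN deploy_stage]; (iv) [IF tag_release and src_changed THEN format_ok]. Adds run_integ, deploy_stage, format_ok.
Round 2: (vii) [IF deploy_stage and run_integ THEN compile_c]. Adds compile_c.
Round 3: (v) [IF deploy_stage and compile_c THEN gen_docs]; (vi) [IF compile_c THEN run_unit]. Adds gen_docs, run_unit.
gen_docs first appears in round 3.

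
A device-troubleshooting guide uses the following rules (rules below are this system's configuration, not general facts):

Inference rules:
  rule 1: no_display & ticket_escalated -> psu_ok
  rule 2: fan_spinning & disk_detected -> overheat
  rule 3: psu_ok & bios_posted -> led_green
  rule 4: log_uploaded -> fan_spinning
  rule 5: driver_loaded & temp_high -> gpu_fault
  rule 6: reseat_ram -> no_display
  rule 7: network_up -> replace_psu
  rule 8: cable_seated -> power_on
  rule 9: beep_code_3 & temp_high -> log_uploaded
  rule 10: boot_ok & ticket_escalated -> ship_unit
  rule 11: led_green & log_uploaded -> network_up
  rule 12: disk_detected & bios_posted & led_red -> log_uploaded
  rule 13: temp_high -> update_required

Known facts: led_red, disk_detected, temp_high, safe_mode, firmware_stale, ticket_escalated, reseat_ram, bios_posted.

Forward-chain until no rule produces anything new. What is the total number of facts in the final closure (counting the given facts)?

17

Round 1: rule 6 [reseat_ram -> no_display]; rule 12 [disk_detected & bios_posted & led_red -> log_uploaded]; rule 13 [temp_high -> update_required]. Adds no_display, log_uploaded, update_required.
Round 2: rule 1 [no_display & ticket_escalated -> psu_ok]; rule 4 [log_uploaded -> fan_spinning]. Adds psu_ok, fan_spinning.
Round 3: rule 2 [fan_spinning & disk_detected -> overheat]; rule 3 [psu_ok & bios_posted -> led_green]. Adds overheat, led_green.
Round 4: rule 11 [led_green & log_uploaded -> network_up]. Adds network_up.
Round 5: rule 7 [network_up -> replace_psu]. Adds replace_psu.
Closure: {bios_posted, disk_detected, fan_spinning, firmware_stale, led_green, led_red, log_uploaded, network_up, no_display, overheat, psu_ok, replace_psu, reseat_ram, safe_mode, temp_high, ticket_escalated, update_required} — 17 facts.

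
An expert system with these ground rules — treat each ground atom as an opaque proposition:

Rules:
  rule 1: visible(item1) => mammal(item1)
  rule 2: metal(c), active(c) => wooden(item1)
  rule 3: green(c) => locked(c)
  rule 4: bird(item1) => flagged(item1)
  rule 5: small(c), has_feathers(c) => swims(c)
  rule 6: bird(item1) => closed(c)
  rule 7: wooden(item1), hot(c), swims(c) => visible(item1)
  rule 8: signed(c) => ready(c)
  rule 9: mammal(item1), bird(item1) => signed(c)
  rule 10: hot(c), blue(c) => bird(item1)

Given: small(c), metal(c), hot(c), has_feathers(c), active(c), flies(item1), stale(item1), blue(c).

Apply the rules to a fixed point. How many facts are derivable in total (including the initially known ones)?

Round 1 fires rule 2, rule 5, rule 10, giving wooden(item1), swims(c), bird(item1).
Round 2 fires rule 4, rule 6, rule 7, giving flagged(item1), closed(c), visible(item1).
Round 3 fires rule 1, giving mammal(item1).
Round 4 fires rule 9, giving signed(c).
Round 5 fires rule 8, giving ready(c).
Closure: {active(c), bird(item1), blue(c), closed(c), flagged(item1), flies(item1), has_feathers(c), hot(c), mammal(item1), metal(c), ready(c), signed(c), small(c), stale(item1), swims(c), visible(item1), wooden(item1)} — 17 facts.

17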